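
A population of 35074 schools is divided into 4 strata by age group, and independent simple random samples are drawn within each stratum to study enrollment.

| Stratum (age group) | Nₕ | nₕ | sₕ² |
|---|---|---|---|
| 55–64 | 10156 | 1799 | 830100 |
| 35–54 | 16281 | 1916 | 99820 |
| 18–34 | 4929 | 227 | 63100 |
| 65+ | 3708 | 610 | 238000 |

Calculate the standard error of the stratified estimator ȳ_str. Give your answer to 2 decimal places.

7.11

Var(ȳ_str) = Σₕ Wₕ²(1 − fₕ)sₕ²/nₕ with Wₕ = Nₕ/N, N = 35074.
55–64: Wₕ = 0.28955922; term = 0.28955922²·(1 − 0.17713667)·830100/1799 = 31.834772.
35–54: Wₕ = 0.46419000; term = 0.46419000²·(1 − 0.11768319)·99820/1916 = 9.9046281.
18–34: Wₕ = 0.14053145; term = 0.14053145²·(1 − 0.04605397)·63100/227 = 5.2369008.
65+: Wₕ = 0.10571934; term = 0.10571934²·(1 − 0.16450917)·238000/610 = 3.6433229.
Sum = 50.619624.
SE = √(50.619624) = 7.11.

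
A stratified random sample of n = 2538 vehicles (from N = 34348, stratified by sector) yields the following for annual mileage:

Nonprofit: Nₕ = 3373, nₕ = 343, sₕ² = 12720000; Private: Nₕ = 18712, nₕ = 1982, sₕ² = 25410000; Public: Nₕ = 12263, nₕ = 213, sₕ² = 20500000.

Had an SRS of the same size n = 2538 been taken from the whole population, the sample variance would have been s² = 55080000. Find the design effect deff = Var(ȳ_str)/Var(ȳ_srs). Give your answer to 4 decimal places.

0.7850

Var(ȳ_str) = Σ Wₕ²(1−fₕ)sₕ²/nₕ with Wₕ = Nₕ/34348:
  Nonprofit: (3373/34348)²·(1−343/3373)·12720000/343 = 321.25438
  Private: (18712/34348)²·(1−1982/18712)·25410000/1982 = 3401.8429
  Public: (12263/34348)²·(1−213/12263)·20500000/213 = 12054.664
  → Var(ȳ_str) = 15777.761.
Var(ȳ_srs) = (1 − 2538/34348)·55080000/2538 = 20098.541.
deff = 15777.761 / 20098.541 = 0.7850.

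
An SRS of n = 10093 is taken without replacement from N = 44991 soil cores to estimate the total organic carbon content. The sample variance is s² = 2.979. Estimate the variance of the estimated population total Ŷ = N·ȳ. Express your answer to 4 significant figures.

463400

Var(Ŷ) = N²·Var(ȳ) = N²·(1 − n/N)·s²/n.
f = 10093/44991 = 0.22433376; Var(ȳ) = 0.77566624·2.979/10093 = 2.2894182 × 10^-4.
Var(Ŷ) = 44991² · (2.2894182 × 10^-4) = 463421.76.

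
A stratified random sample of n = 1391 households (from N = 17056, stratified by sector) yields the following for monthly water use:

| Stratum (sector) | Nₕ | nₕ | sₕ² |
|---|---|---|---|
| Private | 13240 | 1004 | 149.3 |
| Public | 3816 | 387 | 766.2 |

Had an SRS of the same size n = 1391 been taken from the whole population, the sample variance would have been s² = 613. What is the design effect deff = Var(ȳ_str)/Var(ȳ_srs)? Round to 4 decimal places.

Var(ȳ_str) = Σ Wₕ²(1−fₕ)sₕ²/nₕ with Wₕ = Nₕ/17056:
  Private: (13240/17056)²·(1−1004/13240)·149.3/1004 = 0.082813125
  Public: (3816/17056)²·(1−387/3816)·766.2/387 = 0.089053842
  → Var(ȳ_str) = 0.17186697.
Var(ȳ_srs) = (1 − 1391/17056)·613/1391 = 0.40474972.
deff = 0.17186697 / 0.40474972 = 0.4246.

0.4246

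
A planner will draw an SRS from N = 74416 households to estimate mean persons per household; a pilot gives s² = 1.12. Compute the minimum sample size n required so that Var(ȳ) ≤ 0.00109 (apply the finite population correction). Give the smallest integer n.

1014

Without fpc, n₀ = s²/D = 1.12/0.00109 = 1027.5229.
With fpc, (1 − n/N)·s²/n ≤ D requires n ≥ n₀/(1 + n₀/N) = 1027.5229/(1 + 1027.5229/74416) = 1013.5283.
Rounding up, n = 1014.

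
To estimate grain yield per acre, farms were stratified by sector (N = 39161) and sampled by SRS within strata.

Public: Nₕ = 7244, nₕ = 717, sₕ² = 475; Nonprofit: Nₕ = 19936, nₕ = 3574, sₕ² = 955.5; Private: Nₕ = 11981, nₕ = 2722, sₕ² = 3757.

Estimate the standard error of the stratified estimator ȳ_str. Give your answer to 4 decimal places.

Var(ȳ_str) = Σₕ Wₕ²(1 − fₕ)sₕ²/nₕ with Wₕ = Nₕ/N, N = 39161.
Public: Wₕ = 0.18497995; term = 0.18497995²·(1 − 0.09897846)·475/717 = 0.020424854.
Nonprofit: Wₕ = 0.50907791; term = 0.50907791²·(1 − 0.17927368)·955.5/3574 = 0.056864734.
Private: Wₕ = 0.30594214; term = 0.30594214²·(1 − 0.22719306)·3757/2722 = 0.099839565.
Sum = 0.17712915.
SE = √(0.17712915) = 0.4209.

0.4209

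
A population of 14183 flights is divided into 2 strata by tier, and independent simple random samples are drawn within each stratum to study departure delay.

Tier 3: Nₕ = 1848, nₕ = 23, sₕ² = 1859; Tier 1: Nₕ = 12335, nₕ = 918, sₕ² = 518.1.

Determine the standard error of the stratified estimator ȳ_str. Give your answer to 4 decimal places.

Var(ȳ_str) = Σₕ Wₕ²(1 − fₕ)sₕ²/nₕ with Wₕ = Nₕ/N, N = 14183.
Tier 3: Wₕ = 0.13029683; term = 0.13029683²·(1 − 0.01244589)·1859/23 = 1.3551276.
Tier 1: Wₕ = 0.86970317; term = 0.86970317²·(1 − 0.07442238)·518.1/918 = 0.39511713.
Sum = 1.7502447.
SE = √(1.7502447) = 1.3230.

1.3230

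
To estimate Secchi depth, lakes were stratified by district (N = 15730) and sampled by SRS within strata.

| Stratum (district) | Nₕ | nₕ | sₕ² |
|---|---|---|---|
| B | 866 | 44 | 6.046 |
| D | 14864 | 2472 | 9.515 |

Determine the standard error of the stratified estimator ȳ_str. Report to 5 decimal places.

Var(ȳ_str) = Σₕ Wₕ²(1 − fₕ)sₕ²/nₕ with Wₕ = Nₕ/N, N = 15730.
B: Wₕ = 0.05505404; term = 0.05505404²·(1 − 0.05080831)·6.046/44 = 3.9531904 × 10^-4.
D: Wₕ = 0.94494596; term = 0.94494596²·(1 − 0.16630786)·9.515/2472 = 0.0028653652.
Sum = 0.0032606842.
SE = √(0.0032606842) = 0.05710.

0.05710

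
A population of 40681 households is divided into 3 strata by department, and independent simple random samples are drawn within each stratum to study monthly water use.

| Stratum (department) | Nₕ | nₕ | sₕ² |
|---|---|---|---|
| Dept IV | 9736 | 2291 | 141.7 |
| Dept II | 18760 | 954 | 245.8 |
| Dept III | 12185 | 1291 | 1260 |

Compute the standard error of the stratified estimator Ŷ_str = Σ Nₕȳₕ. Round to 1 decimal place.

Var(Ŷ_str) = Σₕ Nₕ²(1 − fₕ)sₕ²/nₕ.
Dept IV: 9736²·(1 − 2291/9736)·141.7/2291 = 4.4832198 × 10^6.
Dept II: 18760²·(1 − 954/18760)·245.8/954 = 8.6066216 × 10^7.
Dept III: 12185²·(1 − 1291/12185)·1260/1291 = 1.295559 × 10^8.
Sum = 2.2010534 × 10^8.
SE = √(2.2010534 × 10^8) = 14835.9.

14835.9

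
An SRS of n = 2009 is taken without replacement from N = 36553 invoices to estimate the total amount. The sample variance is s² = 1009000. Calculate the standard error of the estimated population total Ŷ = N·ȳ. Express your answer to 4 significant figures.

796300

Var(Ŷ) = N²·Var(ȳ) = N²·(1 − n/N)·s²/n.
f = 2009/36553 = 0.05496129; Var(ȳ) = 0.94503871·1009000/2009 = 474.63617.
Var(Ŷ) = 36553² · 474.63617 = 6.3417174 × 10^11.
SE(Ŷ) = √(6.3417174 × 10^11) = 796300.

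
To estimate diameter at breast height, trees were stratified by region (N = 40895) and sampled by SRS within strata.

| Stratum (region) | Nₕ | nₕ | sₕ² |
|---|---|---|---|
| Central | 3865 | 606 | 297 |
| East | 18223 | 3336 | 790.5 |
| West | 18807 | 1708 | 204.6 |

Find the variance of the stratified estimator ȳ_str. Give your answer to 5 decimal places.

0.06516

Var(ȳ_str) = Σₕ Wₕ²(1 − fₕ)sₕ²/nₕ with Wₕ = Nₕ/N, N = 40895.
Central: Wₕ = 0.09451033; term = 0.09451033²·(1 − 0.15679172)·297/606 = 0.0036912823.
East: Wₕ = 0.44560460; term = 0.44560460²·(1 − 0.18306536)·790.5/3336 = 0.038438149.
West: Wₕ = 0.45988507; term = 0.45988507²·(1 − 0.09081725)·204.6/1708 = 0.023033905.
Sum = 0.065163336.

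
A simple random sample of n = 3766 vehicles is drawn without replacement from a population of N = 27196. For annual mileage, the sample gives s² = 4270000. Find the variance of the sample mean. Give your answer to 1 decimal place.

976.8

Under SRS without replacement, Var(ȳ) = (1 − f)·s²/n with f = n/N = 3766/27196 = 0.13847625.
Var(ȳ) = (1 − 0.13847625)·4270000/3766 = 0.86152375·1133.829 = 976.82061.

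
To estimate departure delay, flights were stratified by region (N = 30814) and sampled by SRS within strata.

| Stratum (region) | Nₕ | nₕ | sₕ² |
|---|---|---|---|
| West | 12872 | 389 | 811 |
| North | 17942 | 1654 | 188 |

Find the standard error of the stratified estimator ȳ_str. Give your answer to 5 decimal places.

0.62273

Var(ȳ_str) = Σₕ Wₕ²(1 − fₕ)sₕ²/nₕ with Wₕ = Nₕ/N, N = 30814.
West: Wₕ = 0.41773220; term = 0.41773220²·(1 − 0.03022063)·811/389 = 0.35280936.
North: Wₕ = 0.58226780; term = 0.58226780²·(1 − 0.09218593)·188/1654 = 0.034983624.
Sum = 0.38779298.
SE = √(0.38779298) = 0.62273.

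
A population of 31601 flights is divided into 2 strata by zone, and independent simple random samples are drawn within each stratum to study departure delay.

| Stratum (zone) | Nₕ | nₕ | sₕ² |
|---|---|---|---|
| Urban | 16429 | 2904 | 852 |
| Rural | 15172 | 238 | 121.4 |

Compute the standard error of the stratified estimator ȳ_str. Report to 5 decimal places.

0.42546

Var(ȳ_str) = Σₕ Wₕ²(1 − fₕ)sₕ²/nₕ with Wₕ = Nₕ/N, N = 31601.
Urban: Wₕ = 0.51988861; term = 0.51988861²·(1 − 0.17676061)·852/2904 = 0.065281441.
Rural: Wₕ = 0.48011139; term = 0.48011139²·(1 − 0.01568679)·121.4/238 = 0.11573349.
Sum = 0.18101493.
SE = √(0.18101493) = 0.42546.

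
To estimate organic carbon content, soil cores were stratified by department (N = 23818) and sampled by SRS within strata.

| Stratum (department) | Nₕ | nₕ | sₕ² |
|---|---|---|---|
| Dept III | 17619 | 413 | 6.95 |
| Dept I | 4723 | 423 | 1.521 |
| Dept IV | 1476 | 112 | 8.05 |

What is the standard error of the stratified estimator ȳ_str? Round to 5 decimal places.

0.09683

Var(ȳ_str) = Σₕ Wₕ²(1 − fₕ)sₕ²/nₕ with Wₕ = Nₕ/N, N = 23818.
Dept III: Wₕ = 0.73973465; term = 0.73973465²·(1 − 0.02344060)·6.95/413 = 0.0089926014.
Dept I: Wₕ = 0.19829541; term = 0.19829541²·(1 − 0.08956172)·1.521/423 = 1.2872552 × 10^-4.
Dept IV: Wₕ = 0.06196994; term = 0.06196994²·(1 − 0.07588076)·8.05/112 = 2.5507506 × 10^-4.
Sum = 0.009376402.
SE = √(0.009376402) = 0.09683.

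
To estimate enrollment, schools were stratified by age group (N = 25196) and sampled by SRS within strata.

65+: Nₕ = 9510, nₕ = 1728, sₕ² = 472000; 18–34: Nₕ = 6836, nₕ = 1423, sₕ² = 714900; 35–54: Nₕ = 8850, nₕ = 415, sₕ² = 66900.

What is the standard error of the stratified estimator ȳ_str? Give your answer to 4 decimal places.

Var(ȳ_str) = Σₕ Wₕ²(1 − fₕ)sₕ²/nₕ with Wₕ = Nₕ/N, N = 25196.
65+: Wₕ = 0.37744086; term = 0.37744086²·(1 − 0.18170347)·472000/1728 = 31.842474.
18–34: Wₕ = 0.27131291; term = 0.27131291²·(1 − 0.20816267)·714900/1423 = 29.283115.
35–54: Wₕ = 0.35124623; term = 0.35124623²·(1 − 0.04689266)·66900/415 = 18.955846.
Sum = 80.081435.
SE = √(80.081435) = 8.9488.

8.9488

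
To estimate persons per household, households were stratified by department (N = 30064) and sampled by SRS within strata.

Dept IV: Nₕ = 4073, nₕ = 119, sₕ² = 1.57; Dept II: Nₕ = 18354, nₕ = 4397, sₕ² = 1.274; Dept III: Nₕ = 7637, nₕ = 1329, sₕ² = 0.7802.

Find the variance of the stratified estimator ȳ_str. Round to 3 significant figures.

3.48 × 10^-4

Var(ȳ_str) = Σₕ Wₕ²(1 − fₕ)sₕ²/nₕ with Wₕ = Nₕ/N, N = 30064.
Dept IV: Wₕ = 0.13547765; term = 0.13547765²·(1 − 0.02921679)·1.57/119 = 2.3507705 × 10^-4.
Dept II: Wₕ = 0.61049761; term = 0.61049761²·(1 − 0.23956631)·1.274/4397 = 8.2118734 × 10^-5.
Dept III: Wₕ = 0.25402475; term = 0.25402475²·(1 − 0.17402121)·0.7802/1329 = 3.1289737 × 10^-5.
Sum = 3.4848552 × 10^-4.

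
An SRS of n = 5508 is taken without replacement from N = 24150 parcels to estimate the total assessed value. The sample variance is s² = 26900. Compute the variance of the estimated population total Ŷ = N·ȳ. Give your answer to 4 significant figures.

Var(Ŷ) = N²·Var(ȳ) = N²·(1 − n/N)·s²/n.
f = 5508/24150 = 0.22807453; Var(ȳ) = 0.77192547·26900/5508 = 3.7699337.
Var(Ŷ) = 24150² · 3.7699337 = 2.1987102 × 10^9.

2.199 × 10^9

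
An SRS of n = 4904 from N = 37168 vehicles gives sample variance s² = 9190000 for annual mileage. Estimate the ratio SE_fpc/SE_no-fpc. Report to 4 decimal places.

f = n/N = 4904/37168 = 0.13194146.
SE_no-fpc = √(s²/n) = 43.289496; SE_fpc = √((1−f)s²/n) = 40.332676.
Ratio = √(1−f) = 0.93169659.

0.9317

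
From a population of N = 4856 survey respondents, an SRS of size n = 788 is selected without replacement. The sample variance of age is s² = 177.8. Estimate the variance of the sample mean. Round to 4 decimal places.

0.1890

Under SRS without replacement, Var(ȳ) = (1 − f)·s²/n with f = n/N = 788/4856 = 0.16227348.
Var(ȳ) = (1 − 0.16227348)·177.8/788 = 0.83772652·0.22563452 = 0.18902002.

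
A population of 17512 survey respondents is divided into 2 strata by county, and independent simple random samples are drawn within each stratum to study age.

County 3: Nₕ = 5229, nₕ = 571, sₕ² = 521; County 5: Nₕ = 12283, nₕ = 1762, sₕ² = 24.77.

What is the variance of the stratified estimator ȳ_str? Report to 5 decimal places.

0.07839

Var(ȳ_str) = Σₕ Wₕ²(1 − fₕ)sₕ²/nₕ with Wₕ = Nₕ/N, N = 17512.
County 3: Wₕ = 0.29859525; term = 0.29859525²·(1 − 0.10919870)·521/571 = 0.072468328.
County 5: Wₕ = 0.70140475; term = 0.70140475²·(1 − 0.14345030)·24.77/1762 = 0.0059239322.
Sum = 0.07839226.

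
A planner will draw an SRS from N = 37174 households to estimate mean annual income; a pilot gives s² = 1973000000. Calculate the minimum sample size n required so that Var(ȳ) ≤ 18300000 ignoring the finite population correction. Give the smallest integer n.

Without fpc, n₀ = s²/D = 1973000000/18300000 = 107.8142.
Rounding up, n = 108.

108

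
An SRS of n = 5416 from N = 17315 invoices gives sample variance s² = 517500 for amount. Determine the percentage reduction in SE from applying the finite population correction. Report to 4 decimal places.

17.1020

f = n/N = 5416/17315 = 0.31279238.
SE_no-fpc = √(s²/n) = 9.7749794; SE_fpc = √((1−f)s²/n) = 8.1032611.
Ratio = √(1−f) = 0.82897987. Reduction = 100·(1 − 0.82897987) = 17.1020%.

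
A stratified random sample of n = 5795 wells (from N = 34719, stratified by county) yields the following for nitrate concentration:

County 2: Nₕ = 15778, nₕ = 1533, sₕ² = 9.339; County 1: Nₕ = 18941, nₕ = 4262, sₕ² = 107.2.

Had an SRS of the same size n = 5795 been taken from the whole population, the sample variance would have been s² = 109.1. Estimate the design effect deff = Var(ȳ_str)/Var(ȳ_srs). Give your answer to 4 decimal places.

0.4423

Var(ȳ_str) = Σ Wₕ²(1−fₕ)sₕ²/nₕ with Wₕ = Nₕ/34719:
  County 2: (15778/34719)²·(1−1533/15778)·9.339/1533 = 0.0011358951
  County 1: (18941/34719)²·(1−4262/18941)·107.2/4262 = 0.0058015802
  → Var(ȳ_str) = 0.0069374753.
Var(ȳ_srs) = (1 − 5795/34719)·109.1/5795 = 0.015684203.
deff = 0.0069374753 / 0.015684203 = 0.4423.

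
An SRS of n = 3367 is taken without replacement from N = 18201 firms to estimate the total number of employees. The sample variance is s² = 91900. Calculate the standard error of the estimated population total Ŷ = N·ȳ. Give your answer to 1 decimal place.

85844.6

Var(Ŷ) = N²·Var(ȳ) = N²·(1 − n/N)·s²/n.
f = 3367/18201 = 0.18498984; Var(ȳ) = 0.81501016·91900/3367 = 22.245154.
Var(Ŷ) = 18201² · 22.245154 = 7.3692946 × 10^9.
SE(Ŷ) = √(7.3692946 × 10^9) = 85844.6.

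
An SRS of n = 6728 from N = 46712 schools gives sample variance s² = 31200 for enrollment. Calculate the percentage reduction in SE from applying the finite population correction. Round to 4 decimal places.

f = n/N = 6728/46712 = 0.14403151.
SE_no-fpc = √(s²/n) = 2.1534476; SE_fpc = √((1−f)s²/n) = 1.9923388.
Ratio = √(1−f) = 0.92518565. Reduction = 100·(1 − 0.92518565) = 7.4814%.

7.4814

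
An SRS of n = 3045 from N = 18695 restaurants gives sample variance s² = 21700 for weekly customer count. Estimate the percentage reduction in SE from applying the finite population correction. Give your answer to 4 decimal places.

8.5056

f = n/N = 3045/18695 = 0.16287777.
SE_no-fpc = √(s²/n) = 2.6695387; SE_fpc = √((1−f)s²/n) = 2.442478.
Ratio = √(1−f) = 0.91494384. Reduction = 100·(1 − 0.91494384) = 8.5056%.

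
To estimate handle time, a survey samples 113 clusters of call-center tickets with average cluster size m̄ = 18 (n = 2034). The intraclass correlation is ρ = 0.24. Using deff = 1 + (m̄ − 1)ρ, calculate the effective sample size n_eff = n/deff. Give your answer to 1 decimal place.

400.4

deff = 1 + (18 − 1)·0.24 = 1 + 4.08 = 5.08.
n_eff = 2034 / 5.08 = 400.4.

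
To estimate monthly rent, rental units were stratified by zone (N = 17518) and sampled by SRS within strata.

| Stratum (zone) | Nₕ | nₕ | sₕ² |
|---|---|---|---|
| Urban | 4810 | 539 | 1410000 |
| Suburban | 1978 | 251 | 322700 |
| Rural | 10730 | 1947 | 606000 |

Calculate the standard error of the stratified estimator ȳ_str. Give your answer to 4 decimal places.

16.8824

Var(ȳ_str) = Σₕ Wₕ²(1 − fₕ)sₕ²/nₕ with Wₕ = Nₕ/N, N = 17518.
Urban: Wₕ = 0.27457472; term = 0.27457472²·(1 − 0.11205821)·1410000/539 = 175.12008.
Suburban: Wₕ = 0.11291243; term = 0.11291243²·(1 − 0.12689585)·322700/251 = 14.31116.
Rural: Wₕ = 0.61251284; term = 0.61251284²·(1 − 0.18145387)·606000/1947 = 95.582907.
Sum = 285.01415.
SE = √(285.01415) = 16.8824.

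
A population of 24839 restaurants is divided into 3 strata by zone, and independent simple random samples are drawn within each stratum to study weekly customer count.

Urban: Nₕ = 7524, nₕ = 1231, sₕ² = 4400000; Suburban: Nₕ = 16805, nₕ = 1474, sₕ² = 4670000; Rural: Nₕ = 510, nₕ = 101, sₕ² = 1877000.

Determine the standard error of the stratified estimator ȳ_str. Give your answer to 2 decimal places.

Var(ȳ_str) = Σₕ Wₕ²(1 − fₕ)sₕ²/nₕ with Wₕ = Nₕ/N, N = 24839.
Urban: Wₕ = 0.30291075; term = 0.30291075²·(1 − 0.16360978)·4400000/1231 = 274.3045.
Suburban: Wₕ = 0.67655703; term = 0.67655703²·(1 − 0.08771199)·4670000/1474 = 1323.001.
Rural: Wₕ = 0.02053223; term = 0.02053223²·(1 − 0.19803922)·1877000/101 = 6.283016.
Sum = 1603.5885.
SE = √(1603.5885) = 40.04.

40.04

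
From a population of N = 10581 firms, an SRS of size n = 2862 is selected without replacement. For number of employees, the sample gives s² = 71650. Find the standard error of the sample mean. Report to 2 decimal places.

Under SRS without replacement, Var(ȳ) = (1 − f)·s²/n with f = n/N = 2862/10581 = 0.27048483.
Var(ȳ) = (1 − 0.27048483)·71650/2862 = 0.72951517·25.034941 = 18.263369.
SE(ȳ) = √(18.263369) = 4.27.

4.27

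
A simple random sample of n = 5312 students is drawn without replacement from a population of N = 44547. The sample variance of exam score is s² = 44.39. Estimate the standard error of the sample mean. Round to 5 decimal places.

0.08579

Under SRS without replacement, Var(ȳ) = (1 − f)·s²/n with f = n/N = 5312/44547 = 0.11924484.
Var(ȳ) = (1 − 0.11924484)·44.39/5312 = 0.88075516·0.0083565512 = 0.0073600756.
SE(ȳ) = √(0.0073600756) = 0.08579.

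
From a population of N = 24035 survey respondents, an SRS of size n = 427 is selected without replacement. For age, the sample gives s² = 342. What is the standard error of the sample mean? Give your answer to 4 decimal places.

Under SRS without replacement, Var(ȳ) = (1 − f)·s²/n with f = n/N = 427/24035 = 0.01776576.
Var(ȳ) = (1 − 0.01776576)·342/427 = 0.98223424·0.80093677 = 0.78670752.
SE(ȳ) = √(0.78670752) = 0.8870.

0.8870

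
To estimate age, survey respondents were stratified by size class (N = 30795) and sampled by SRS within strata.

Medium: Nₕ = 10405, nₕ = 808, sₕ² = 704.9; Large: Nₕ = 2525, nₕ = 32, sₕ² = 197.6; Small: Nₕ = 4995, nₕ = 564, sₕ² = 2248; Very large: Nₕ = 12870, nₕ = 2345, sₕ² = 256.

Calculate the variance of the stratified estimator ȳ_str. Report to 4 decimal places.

0.2415

Var(ȳ_str) = Σₕ Wₕ²(1 − fₕ)sₕ²/nₕ with Wₕ = Nₕ/N, N = 30795.
Medium: Wₕ = 0.33787953; term = 0.33787953²·(1 − 0.07765497)·704.9/808 = 0.091861453.
Large: Wₕ = 0.08199383; term = 0.08199383²·(1 − 0.01267327)·197.6/32 = 0.040988328.
Small: Wₕ = 0.16220166; term = 0.16220166²·(1 − 0.11291291)·2248/564 = 0.09302379.
Very large: Wₕ = 0.41792499; term = 0.41792499²·(1 − 0.18220668)·256/2345 = 0.015593276.
Sum = 0.24146685.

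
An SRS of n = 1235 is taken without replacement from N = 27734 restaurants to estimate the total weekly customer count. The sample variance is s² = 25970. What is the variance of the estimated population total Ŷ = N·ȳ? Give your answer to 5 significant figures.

Var(Ŷ) = N²·Var(ȳ) = N²·(1 − n/N)·s²/n.
f = 1235/27734 = 0.04453018; Var(ȳ) = 0.95546982·25970/1235 = 20.091944.
Var(Ŷ) = 27734² · 20.091944 = 1.5454216 × 10^10.

1.5454 × 10^10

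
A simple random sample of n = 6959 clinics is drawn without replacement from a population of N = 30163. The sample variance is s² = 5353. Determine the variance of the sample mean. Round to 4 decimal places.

Under SRS without replacement, Var(ȳ) = (1 − f)·s²/n with f = n/N = 6959/30163 = 0.23071313.
Var(ȳ) = (1 − 0.23071313)·5353/6959 = 0.76928687·0.76921972 = 0.59175063.

0.5918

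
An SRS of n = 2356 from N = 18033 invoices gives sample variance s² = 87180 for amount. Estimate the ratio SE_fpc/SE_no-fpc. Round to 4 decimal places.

0.9324

f = n/N = 2356/18033 = 0.13064937.
SE_no-fpc = √(s²/n) = 6.0830416; SE_fpc = √((1−f)s²/n) = 5.6717656.
Ratio = √(1−f) = 0.93238974.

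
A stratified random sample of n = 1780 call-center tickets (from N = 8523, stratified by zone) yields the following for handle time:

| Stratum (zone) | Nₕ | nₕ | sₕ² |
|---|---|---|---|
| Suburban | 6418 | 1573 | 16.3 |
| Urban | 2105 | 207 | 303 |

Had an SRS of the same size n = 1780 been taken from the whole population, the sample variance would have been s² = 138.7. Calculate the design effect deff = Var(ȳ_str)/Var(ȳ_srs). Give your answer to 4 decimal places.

1.3779

Var(ȳ_str) = Σ Wₕ²(1−fₕ)sₕ²/nₕ with Wₕ = Nₕ/8523:
  Suburban: (6418/8523)²·(1−1573/6418)·16.3/1573 = 0.0044357535
  Urban: (2105/8523)²·(1−207/2105)·303/207 = 0.080507365
  → Var(ȳ_str) = 0.084943119.
Var(ȳ_srs) = (1 − 1780/8523)·138.7/1780 = 0.061647736.
deff = 0.084943119 / 0.061647736 = 1.3779.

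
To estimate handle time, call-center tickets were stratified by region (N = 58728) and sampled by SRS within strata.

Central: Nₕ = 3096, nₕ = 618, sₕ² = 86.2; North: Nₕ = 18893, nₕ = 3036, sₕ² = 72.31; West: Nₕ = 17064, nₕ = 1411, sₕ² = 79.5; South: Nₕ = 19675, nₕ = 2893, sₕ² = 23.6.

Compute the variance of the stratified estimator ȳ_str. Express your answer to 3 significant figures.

Var(ȳ_str) = Σₕ Wₕ²(1 − fₕ)sₕ²/nₕ with Wₕ = Nₕ/N, N = 58728.
Central: Wₕ = 0.05271761; term = 0.05271761²·(1 − 0.19961240)·86.2/618 = 3.1026345 × 10^-4.
North: Wₕ = 0.32170345; term = 0.32170345²·(1 − 0.16069444)·72.31/3036 = 0.0020688458.
West: Wₕ = 0.29055987; term = 0.29055987²·(1 − 0.08268870)·79.5/1411 = 0.0043634311.
South: Wₕ = 0.33501907; term = 0.33501907²·(1 − 0.14703939)·23.6/2893 = 7.8096506 × 10^-4.
Sum = 0.0075235054.

0.00752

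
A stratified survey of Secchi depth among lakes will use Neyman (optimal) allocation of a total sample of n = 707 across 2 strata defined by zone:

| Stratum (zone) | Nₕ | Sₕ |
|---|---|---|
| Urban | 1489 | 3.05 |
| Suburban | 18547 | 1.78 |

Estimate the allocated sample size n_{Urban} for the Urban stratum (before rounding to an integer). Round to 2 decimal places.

Neyman allocation: nₕ = n·NₕSₕ / Σⱼ NⱼSⱼ.
Σ NⱼSⱼ = 1489·3.05 + 18547·1.78 = 37555.11.
n_{Urban} = 707·1489·3.05 / 37555.11 = 85.50.

85.50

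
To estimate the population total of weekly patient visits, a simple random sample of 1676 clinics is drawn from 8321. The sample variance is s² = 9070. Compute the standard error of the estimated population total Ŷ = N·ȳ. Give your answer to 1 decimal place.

17298.2

Var(Ŷ) = N²·Var(ȳ) = N²·(1 − n/N)·s²/n.
f = 1676/8321 = 0.20141810; Var(ȳ) = 0.79858190·9070/1676 = 4.3216813.
Var(Ŷ) = 8321² · 4.3216813 = 2.9922907 × 10^8.
SE(Ŷ) = √(2.9922907 × 10^8) = 17298.2.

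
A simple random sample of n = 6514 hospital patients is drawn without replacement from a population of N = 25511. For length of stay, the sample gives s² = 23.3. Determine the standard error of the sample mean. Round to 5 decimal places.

0.05161

Under SRS without replacement, Var(ȳ) = (1 − f)·s²/n with f = n/N = 6514/25511 = 0.25534083.
Var(ȳ) = (1 − 0.25534083)·23.3/6514 = 0.74465917·0.0035769113 = 0.0026635798.
SE(ȳ) = √(0.0026635798) = 0.05161.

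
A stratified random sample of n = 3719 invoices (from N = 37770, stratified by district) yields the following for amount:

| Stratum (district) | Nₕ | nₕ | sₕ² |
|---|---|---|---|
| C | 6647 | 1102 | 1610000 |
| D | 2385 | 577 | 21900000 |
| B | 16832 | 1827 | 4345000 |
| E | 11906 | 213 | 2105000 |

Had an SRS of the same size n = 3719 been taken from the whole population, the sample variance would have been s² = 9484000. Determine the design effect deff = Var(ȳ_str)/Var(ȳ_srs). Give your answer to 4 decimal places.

0.6689

Var(ȳ_str) = Σ Wₕ²(1−fₕ)sₕ²/nₕ with Wₕ = Nₕ/37770:
  C: (6647/37770)²·(1−1102/6647)·1610000/1102 = 37.746574
  D: (2385/37770)²·(1−577/2385)·21900000/577 = 114.72581
  B: (16832/37770)²·(1−1827/16832)·4345000/1827 = 421.04546
  E: (11906/37770)²·(1−213/11906)·2105000/213 = 964.42921
  → Var(ȳ_str) = 1537.9471.
Var(ȳ_srs) = (1 − 3719/37770)·9484000/3719 = 2299.0491.
deff = 1537.9471 / 2299.0491 = 0.6689.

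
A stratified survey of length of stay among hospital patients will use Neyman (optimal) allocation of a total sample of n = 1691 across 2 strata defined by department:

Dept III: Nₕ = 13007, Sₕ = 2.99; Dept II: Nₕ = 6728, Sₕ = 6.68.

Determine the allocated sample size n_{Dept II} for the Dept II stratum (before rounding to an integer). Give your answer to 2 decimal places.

906.54

Neyman allocation: nₕ = n·NₕSₕ / Σⱼ NⱼSⱼ.
Σ NⱼSⱼ = 13007·2.99 + 6728·6.68 = 83833.97.
n_{Dept II} = 1691·6728·6.68 / 83833.97 = 906.54.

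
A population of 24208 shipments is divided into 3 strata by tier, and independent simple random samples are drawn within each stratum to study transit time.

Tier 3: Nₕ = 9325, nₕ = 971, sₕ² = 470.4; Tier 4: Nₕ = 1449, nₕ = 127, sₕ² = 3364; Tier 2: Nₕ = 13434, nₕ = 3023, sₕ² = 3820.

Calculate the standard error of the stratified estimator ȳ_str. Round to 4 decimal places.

0.6727

Var(ȳ_str) = Σₕ Wₕ²(1 − fₕ)sₕ²/nₕ with Wₕ = Nₕ/N, N = 24208.
Tier 3: Wₕ = 0.38520324; term = 0.38520324²·(1 − 0.10412869)·470.4/971 = 0.064398177.
Tier 4: Wₕ = 0.05985625; term = 0.05985625²·(1 − 0.08764665)·3364/127 = 0.08658333.
Tier 2: Wₕ = 0.55494052; term = 0.55494052²·(1 − 0.22502605)·3820/3023 = 0.30158184.
Sum = 0.45256335.
SE = √(0.45256335) = 0.6727.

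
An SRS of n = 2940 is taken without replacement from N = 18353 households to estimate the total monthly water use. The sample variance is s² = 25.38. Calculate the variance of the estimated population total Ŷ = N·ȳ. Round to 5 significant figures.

Var(Ŷ) = N²·Var(ȳ) = N²·(1 − n/N)·s²/n.
f = 2940/18353 = 0.16019179; Var(ȳ) = 0.83980821·25.38/2940 = 0.0072497729.
Var(Ŷ) = 18353² · 0.0072497729 = 2.4419599 × 10^6.

2.4420 × 10^6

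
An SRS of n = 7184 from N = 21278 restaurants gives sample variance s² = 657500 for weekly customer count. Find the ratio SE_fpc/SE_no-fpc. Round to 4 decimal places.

f = n/N = 7184/21278 = 0.33762572.
SE_no-fpc = √(s²/n) = 9.5667564; SE_fpc = √((1−f)s²/n) = 7.7860367.
Ratio = √(1−f) = 0.81386380.

0.8139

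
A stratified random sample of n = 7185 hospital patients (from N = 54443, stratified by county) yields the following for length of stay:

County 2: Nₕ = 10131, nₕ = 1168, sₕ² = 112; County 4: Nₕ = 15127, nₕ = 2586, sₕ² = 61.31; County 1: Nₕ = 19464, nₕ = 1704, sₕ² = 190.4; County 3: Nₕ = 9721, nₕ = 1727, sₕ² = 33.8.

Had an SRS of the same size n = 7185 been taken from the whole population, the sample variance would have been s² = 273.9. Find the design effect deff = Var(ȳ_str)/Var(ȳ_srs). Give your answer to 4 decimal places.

Var(ȳ_str) = Σ Wₕ²(1−fₕ)sₕ²/nₕ with Wₕ = Nₕ/54443:
  County 2: (10131/54443)²·(1−1168/10131)·112/1168 = 0.002937628
  County 4: (15127/54443)²·(1−2586/15127)·61.31/2586 = 0.0015174126
  County 1: (19464/54443)²·(1−1704/19464)·190.4/1704 = 0.013031317
  County 3: (9721/54443)²·(1−1727/9721)·33.8/1727 = 5.1311576 × 10^-4
  → Var(ȳ_str) = 0.017999473.
Var(ȳ_srs) = (1 − 7185/54443)·273.9/7185 = 0.033090136.
deff = 0.017999473 / 0.033090136 = 0.5440.

0.5440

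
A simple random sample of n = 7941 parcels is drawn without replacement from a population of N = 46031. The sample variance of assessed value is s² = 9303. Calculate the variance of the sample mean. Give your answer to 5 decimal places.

0.96941

Under SRS without replacement, Var(ȳ) = (1 − f)·s²/n with f = n/N = 7941/46031 = 0.17251418.
Var(ȳ) = (1 − 0.17251418)·9303/7941 = 0.82748582·1.1715149 = 0.96941199.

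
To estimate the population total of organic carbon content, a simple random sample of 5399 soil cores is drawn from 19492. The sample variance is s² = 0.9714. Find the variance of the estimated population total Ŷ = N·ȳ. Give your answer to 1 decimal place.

49424.8

Var(Ŷ) = N²·Var(ȳ) = N²·(1 − n/N)·s²/n.
f = 5399/19492 = 0.27698543; Var(ȳ) = 0.72301457·0.9714/5399 = 1.3008638 × 10^-4.
Var(Ŷ) = 19492² · (1.3008638 × 10^-4) = 49424.767.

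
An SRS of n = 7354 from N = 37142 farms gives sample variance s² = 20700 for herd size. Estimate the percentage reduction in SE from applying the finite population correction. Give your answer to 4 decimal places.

f = n/N = 7354/37142 = 0.19799688.
SE_no-fpc = √(s²/n) = 1.677735; SE_fpc = √((1−f)s²/n) = 1.5024893.
Ratio = √(1−f) = 0.89554627. Reduction = 100·(1 − 0.89554627) = 10.4454%.

10.4454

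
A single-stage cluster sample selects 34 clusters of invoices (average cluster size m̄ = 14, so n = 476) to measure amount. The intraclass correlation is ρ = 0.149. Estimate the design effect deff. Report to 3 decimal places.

2.937

deff = 1 + (14 − 1)·0.149 = 1 + 1.937 = 2.937.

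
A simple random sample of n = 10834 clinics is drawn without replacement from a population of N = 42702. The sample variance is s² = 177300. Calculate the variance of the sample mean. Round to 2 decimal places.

12.21

Under SRS without replacement, Var(ȳ) = (1 − f)·s²/n with f = n/N = 10834/42702 = 0.25371177.
Var(ȳ) = (1 − 0.25371177)·177300/10834 = 0.74628823·16.365147 = 12.213116.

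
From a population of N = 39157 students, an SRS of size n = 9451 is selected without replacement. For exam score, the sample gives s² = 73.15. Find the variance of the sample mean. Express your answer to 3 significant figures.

Under SRS without replacement, Var(ȳ) = (1 − f)·s²/n with f = n/N = 9451/39157 = 0.24136170.
Var(ȳ) = (1 − 0.24136170)·73.15/9451 = 0.75863830·0.0077399217 = 0.0058718011.

0.00587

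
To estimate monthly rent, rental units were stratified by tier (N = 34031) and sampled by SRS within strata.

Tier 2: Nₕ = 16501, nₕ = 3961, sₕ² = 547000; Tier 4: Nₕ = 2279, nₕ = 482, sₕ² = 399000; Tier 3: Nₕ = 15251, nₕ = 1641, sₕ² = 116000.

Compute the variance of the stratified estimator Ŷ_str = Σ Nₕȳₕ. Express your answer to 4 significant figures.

Var(Ŷ_str) = Σₕ Nₕ²(1 − fₕ)sₕ²/nₕ.
Tier 2: 16501²·(1 − 3961/16501)·547000/3961 = 2.8575266 × 10^10.
Tier 4: 2279²·(1 − 482/2279)·399000/482 = 3.3901449 × 10^9.
Tier 3: 15251²·(1 − 1641/15251)·116000/1641 = 1.4672559 × 10^10.
Sum = 4.663797 × 10^10.

4.664 × 10^10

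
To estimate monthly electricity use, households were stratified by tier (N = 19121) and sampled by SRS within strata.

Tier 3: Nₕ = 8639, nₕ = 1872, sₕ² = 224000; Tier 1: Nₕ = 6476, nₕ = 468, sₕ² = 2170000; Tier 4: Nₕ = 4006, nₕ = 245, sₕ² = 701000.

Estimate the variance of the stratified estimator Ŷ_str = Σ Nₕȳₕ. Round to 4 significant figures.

2.305 × 10^11

Var(Ŷ_str) = Σₕ Nₕ²(1 − fₕ)sₕ²/nₕ.
Tier 3: 8639²·(1 − 1872/8639)·224000/1872 = 6.9952272 × 10^9.
Tier 1: 6476²·(1 − 468/6476)·2170000/468 = 1.8040586 × 10^11.
Tier 4: 4006²·(1 − 245/4006)·701000/245 = 4.3108828 × 10^10.
Sum = 2.3050992 × 10^11.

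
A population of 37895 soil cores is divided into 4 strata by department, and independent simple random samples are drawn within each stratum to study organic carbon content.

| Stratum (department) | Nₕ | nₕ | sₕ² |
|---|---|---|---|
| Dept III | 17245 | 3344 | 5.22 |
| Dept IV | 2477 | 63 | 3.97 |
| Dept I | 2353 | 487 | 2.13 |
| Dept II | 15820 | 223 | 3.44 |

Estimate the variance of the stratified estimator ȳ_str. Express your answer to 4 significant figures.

0.003187

Var(ȳ_str) = Σₕ Wₕ²(1 − fₕ)sₕ²/nₕ with Wₕ = Nₕ/N, N = 37895.
Dept III: Wₕ = 0.45507323; term = 0.45507323²·(1 − 0.19391128)·5.22/3344 = 2.6058514 × 10^-4.
Dept IV: Wₕ = 0.06536482; term = 0.06536482²·(1 − 0.02543399)·3.97/63 = 2.6239129 × 10^-4.
Dept I: Wₕ = 0.06209262; term = 0.06209262²·(1 − 0.20696983)·2.13/487 = 1.337274 × 10^-5.
Dept II: Wₕ = 0.41746932; term = 0.41746932²·(1 − 0.01409608)·3.44/223 = 0.002650558.
Sum = 0.0031869072.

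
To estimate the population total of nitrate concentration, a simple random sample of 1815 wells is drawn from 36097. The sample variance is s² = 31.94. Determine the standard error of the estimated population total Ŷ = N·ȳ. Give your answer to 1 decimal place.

4666.6

Var(Ŷ) = N²·Var(ȳ) = N²·(1 − n/N)·s²/n.
f = 1815/36097 = 0.05028119; Var(ȳ) = 0.94971881·31.94/1815 = 0.016712958.
Var(Ŷ) = 36097² · 0.016712958 = 2.1776874 × 10^7.
SE(Ŷ) = √(2.1776874 × 10^7) = 4666.6.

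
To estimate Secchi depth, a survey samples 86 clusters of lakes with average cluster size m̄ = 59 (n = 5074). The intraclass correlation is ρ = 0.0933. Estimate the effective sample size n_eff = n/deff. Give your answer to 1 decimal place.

791.4

deff = 1 + (59 − 1)·0.0933 = 1 + 5.4114 = 6.4114.
n_eff = 5074 / 6.4114 = 791.4.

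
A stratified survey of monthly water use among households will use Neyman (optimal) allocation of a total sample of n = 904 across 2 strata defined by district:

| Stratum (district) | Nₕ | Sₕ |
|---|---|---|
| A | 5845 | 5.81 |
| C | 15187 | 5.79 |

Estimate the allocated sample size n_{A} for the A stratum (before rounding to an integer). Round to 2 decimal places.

Neyman allocation: nₕ = n·NₕSₕ / Σⱼ NⱼSⱼ.
Σ NⱼSⱼ = 5845·5.81 + 15187·5.79 = 121892.18.
n_{A} = 904·5845·5.81 / 121892.18 = 251.86.

251.86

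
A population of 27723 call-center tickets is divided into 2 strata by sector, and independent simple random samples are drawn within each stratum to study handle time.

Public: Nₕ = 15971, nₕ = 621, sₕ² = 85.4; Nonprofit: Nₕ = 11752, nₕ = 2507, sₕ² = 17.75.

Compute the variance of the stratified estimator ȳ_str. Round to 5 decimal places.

0.04487

Var(ȳ_str) = Σₕ Wₕ²(1 − fₕ)sₕ²/nₕ with Wₕ = Nₕ/N, N = 27723.
Public: Wₕ = 0.57609205; term = 0.57609205²·(1 − 0.03888298)·85.4/621 = 0.043865826.
Nonprofit: Wₕ = 0.42390795; term = 0.42390795²·(1 − 0.21332539)·17.75/2507 = 0.0010008806.
Sum = 0.044866707.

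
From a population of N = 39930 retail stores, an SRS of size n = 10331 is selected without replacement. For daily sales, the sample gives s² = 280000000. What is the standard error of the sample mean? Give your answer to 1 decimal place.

Under SRS without replacement, Var(ȳ) = (1 − f)·s²/n with f = n/N = 10331/39930 = 0.25872777.
Var(ȳ) = (1 − 0.25872777)·280000000/10331 = 0.74127223·27102.894 = 20090.623.
SE(ȳ) = √(20090.623) = 141.7.

141.7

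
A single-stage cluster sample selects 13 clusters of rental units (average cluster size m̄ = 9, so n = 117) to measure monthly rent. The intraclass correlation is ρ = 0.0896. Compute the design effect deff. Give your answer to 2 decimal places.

deff = 1 + (9 − 1)·0.0896 = 1 + 0.7168 = 1.7168.

1.72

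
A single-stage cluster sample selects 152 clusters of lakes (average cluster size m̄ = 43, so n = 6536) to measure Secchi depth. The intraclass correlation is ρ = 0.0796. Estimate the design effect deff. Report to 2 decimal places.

4.34

deff = 1 + (43 − 1)·0.0796 = 1 + 3.3432 = 4.3432.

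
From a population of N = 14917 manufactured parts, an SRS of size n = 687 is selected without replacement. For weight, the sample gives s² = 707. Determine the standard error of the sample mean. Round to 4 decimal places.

0.9908

Under SRS without replacement, Var(ȳ) = (1 − f)·s²/n with f = n/N = 687/14917 = 0.04605484.
Var(ȳ) = (1 − 0.04605484)·707/687 = 0.95394516·1.0291121 = 0.98171649.
SE(ȳ) = √(0.98171649) = 0.9908.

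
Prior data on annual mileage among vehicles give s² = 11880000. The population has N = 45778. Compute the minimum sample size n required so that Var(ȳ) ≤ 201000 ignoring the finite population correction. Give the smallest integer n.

Without fpc, n₀ = s²/D = 11880000/201000 = 59.1045.
Rounding up, n = 60.

60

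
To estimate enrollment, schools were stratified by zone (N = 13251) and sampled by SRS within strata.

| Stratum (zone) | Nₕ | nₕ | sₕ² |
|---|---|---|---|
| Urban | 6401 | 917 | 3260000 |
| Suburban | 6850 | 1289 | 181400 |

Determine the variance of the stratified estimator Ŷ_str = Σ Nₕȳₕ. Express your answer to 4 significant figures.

1.302 × 10^11

Var(Ŷ_str) = Σₕ Nₕ²(1 − fₕ)sₕ²/nₕ.
Urban: 6401²·(1 − 917/6401)·3260000/917 = 1.2479395 × 10^11.
Suburban: 6850²·(1 − 1289/6850)·181400/1289 = 5.3607781 × 10^9.
Sum = 1.3015473 × 10^11.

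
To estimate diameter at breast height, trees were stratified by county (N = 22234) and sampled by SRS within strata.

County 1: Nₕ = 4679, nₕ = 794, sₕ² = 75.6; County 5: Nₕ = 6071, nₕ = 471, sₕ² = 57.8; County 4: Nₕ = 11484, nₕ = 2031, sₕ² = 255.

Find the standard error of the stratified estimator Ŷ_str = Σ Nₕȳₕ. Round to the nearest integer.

4420

Var(Ŷ_str) = Σₕ Nₕ²(1 − fₕ)sₕ²/nₕ.
County 1: 4679²·(1 − 794/4679)·75.6/794 = 1.7307939 × 10^6.
County 5: 6071²·(1 − 471/6071)·57.8/471 = 4.1721046 × 10^6.
County 4: 11484²·(1 − 2031/11484)·255/2031 = 1.3629913 × 10^7.
Sum = 1.9532812 × 10^7.
SE = √(1.9532812 × 10^7) = 4420.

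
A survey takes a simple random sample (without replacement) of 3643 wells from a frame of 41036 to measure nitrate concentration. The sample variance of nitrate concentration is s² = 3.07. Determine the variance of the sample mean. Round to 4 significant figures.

Under SRS without replacement, Var(ȳ) = (1 − f)·s²/n with f = n/N = 3643/41036 = 0.08877571.
Var(ȳ) = (1 − 0.08877571)·3.07/3643 = 0.91122429·8.4271205 × 10^-4 = 7.6789969 × 10^-4.

7.679 × 10^-4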